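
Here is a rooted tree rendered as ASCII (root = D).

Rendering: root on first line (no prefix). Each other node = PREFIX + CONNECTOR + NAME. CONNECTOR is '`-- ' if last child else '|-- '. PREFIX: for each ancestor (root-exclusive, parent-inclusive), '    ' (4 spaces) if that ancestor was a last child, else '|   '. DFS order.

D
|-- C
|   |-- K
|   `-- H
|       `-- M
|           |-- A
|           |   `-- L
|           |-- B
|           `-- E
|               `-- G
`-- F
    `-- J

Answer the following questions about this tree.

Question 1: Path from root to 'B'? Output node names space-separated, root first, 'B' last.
Answer: D C H M B

Derivation:
Walk down from root: D -> C -> H -> M -> B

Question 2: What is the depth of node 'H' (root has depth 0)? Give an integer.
Path from root to H: D -> C -> H
Depth = number of edges = 2

Answer: 2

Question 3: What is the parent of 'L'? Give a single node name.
Scan adjacency: L appears as child of A

Answer: A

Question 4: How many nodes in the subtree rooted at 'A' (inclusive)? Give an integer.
Subtree rooted at A contains: A, L
Count = 2

Answer: 2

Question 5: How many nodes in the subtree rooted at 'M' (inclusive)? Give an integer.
Subtree rooted at M contains: A, B, E, G, L, M
Count = 6

Answer: 6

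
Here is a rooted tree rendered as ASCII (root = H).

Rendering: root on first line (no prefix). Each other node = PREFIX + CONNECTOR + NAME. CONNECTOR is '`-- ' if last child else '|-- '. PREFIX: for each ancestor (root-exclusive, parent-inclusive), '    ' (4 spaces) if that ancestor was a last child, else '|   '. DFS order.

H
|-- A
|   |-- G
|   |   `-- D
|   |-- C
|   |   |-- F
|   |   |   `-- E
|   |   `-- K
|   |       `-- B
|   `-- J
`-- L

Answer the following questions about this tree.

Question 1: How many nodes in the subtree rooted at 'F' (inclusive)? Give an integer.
Subtree rooted at F contains: E, F
Count = 2

Answer: 2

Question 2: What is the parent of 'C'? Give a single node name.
Scan adjacency: C appears as child of A

Answer: A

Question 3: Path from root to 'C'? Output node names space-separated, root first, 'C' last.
Answer: H A C

Derivation:
Walk down from root: H -> A -> C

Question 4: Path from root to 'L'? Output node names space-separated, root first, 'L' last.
Answer: H L

Derivation:
Walk down from root: H -> L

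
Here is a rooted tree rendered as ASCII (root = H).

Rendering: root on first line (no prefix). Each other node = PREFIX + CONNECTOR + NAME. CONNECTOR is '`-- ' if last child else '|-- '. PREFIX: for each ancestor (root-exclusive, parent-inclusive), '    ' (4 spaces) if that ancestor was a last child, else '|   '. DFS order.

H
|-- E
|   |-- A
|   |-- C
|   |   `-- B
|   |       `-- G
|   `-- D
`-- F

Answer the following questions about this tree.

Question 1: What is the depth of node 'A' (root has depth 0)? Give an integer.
Path from root to A: H -> E -> A
Depth = number of edges = 2

Answer: 2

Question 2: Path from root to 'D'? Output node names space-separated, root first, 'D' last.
Answer: H E D

Derivation:
Walk down from root: H -> E -> D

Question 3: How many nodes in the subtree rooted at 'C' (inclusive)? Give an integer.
Answer: 3

Derivation:
Subtree rooted at C contains: B, C, G
Count = 3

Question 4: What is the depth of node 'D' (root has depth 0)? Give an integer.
Path from root to D: H -> E -> D
Depth = number of edges = 2

Answer: 2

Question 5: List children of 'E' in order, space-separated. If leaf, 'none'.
Answer: A C D

Derivation:
Node E's children (from adjacency): A, C, D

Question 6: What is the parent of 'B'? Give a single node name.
Scan adjacency: B appears as child of C

Answer: C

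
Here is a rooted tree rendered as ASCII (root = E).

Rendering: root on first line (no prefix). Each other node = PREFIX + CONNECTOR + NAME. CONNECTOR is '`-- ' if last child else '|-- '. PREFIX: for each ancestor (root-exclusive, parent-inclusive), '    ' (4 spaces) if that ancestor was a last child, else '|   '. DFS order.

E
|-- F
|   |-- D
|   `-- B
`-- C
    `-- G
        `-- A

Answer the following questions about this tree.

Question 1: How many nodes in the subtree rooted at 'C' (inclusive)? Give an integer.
Subtree rooted at C contains: A, C, G
Count = 3

Answer: 3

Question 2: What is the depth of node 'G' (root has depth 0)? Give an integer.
Path from root to G: E -> C -> G
Depth = number of edges = 2

Answer: 2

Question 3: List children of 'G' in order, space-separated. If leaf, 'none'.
Answer: A

Derivation:
Node G's children (from adjacency): A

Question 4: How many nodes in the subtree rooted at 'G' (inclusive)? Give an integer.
Answer: 2

Derivation:
Subtree rooted at G contains: A, G
Count = 2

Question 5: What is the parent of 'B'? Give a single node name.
Scan adjacency: B appears as child of F

Answer: F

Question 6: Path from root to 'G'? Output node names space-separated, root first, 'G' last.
Answer: E C G

Derivation:
Walk down from root: E -> C -> G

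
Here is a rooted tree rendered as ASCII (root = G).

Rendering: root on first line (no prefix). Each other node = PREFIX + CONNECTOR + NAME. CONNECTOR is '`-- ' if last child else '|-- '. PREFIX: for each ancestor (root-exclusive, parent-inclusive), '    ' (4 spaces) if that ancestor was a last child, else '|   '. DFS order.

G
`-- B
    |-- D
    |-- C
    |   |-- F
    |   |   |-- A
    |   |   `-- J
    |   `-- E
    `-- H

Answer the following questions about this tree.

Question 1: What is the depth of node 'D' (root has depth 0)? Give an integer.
Path from root to D: G -> B -> D
Depth = number of edges = 2

Answer: 2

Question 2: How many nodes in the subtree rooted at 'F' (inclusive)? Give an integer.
Subtree rooted at F contains: A, F, J
Count = 3

Answer: 3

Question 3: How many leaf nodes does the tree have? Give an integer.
Leaves (nodes with no children): A, D, E, H, J

Answer: 5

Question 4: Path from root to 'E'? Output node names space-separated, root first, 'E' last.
Answer: G B C E

Derivation:
Walk down from root: G -> B -> C -> E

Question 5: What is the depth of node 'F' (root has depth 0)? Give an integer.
Answer: 3

Derivation:
Path from root to F: G -> B -> C -> F
Depth = number of edges = 3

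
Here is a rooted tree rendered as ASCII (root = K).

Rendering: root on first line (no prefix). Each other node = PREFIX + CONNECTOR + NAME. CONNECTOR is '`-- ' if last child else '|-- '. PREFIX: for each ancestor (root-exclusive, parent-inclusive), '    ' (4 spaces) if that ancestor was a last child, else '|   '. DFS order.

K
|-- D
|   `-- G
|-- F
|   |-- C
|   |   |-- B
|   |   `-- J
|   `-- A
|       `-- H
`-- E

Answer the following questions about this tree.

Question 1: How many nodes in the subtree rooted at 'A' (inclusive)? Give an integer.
Subtree rooted at A contains: A, H
Count = 2

Answer: 2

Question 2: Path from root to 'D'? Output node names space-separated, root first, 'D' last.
Walk down from root: K -> D

Answer: K D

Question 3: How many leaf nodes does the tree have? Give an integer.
Leaves (nodes with no children): B, E, G, H, J

Answer: 5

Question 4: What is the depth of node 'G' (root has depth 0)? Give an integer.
Answer: 2

Derivation:
Path from root to G: K -> D -> G
Depth = number of edges = 2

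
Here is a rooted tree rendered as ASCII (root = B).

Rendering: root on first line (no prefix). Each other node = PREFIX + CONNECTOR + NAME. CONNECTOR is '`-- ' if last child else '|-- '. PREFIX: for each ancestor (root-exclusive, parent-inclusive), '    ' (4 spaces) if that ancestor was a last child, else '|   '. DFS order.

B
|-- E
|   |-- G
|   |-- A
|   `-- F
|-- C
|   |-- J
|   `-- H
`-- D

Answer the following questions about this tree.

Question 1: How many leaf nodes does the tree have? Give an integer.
Leaves (nodes with no children): A, D, F, G, H, J

Answer: 6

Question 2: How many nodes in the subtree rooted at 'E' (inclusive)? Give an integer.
Subtree rooted at E contains: A, E, F, G
Count = 4

Answer: 4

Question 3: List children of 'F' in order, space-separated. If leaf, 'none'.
Answer: none

Derivation:
Node F's children (from adjacency): (leaf)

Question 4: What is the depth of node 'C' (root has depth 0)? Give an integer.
Path from root to C: B -> C
Depth = number of edges = 1

Answer: 1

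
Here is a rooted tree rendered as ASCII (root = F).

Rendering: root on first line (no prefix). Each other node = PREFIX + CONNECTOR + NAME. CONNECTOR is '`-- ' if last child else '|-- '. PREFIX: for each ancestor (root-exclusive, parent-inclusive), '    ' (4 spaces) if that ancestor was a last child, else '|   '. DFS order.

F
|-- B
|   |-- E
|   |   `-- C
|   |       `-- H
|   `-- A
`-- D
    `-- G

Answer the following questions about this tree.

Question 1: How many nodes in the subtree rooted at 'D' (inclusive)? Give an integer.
Answer: 2

Derivation:
Subtree rooted at D contains: D, G
Count = 2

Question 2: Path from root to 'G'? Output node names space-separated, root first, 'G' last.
Walk down from root: F -> D -> G

Answer: F D G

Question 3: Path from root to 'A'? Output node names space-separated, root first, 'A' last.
Walk down from root: F -> B -> A

Answer: F B A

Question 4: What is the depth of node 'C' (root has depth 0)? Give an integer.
Path from root to C: F -> B -> E -> C
Depth = number of edges = 3

Answer: 3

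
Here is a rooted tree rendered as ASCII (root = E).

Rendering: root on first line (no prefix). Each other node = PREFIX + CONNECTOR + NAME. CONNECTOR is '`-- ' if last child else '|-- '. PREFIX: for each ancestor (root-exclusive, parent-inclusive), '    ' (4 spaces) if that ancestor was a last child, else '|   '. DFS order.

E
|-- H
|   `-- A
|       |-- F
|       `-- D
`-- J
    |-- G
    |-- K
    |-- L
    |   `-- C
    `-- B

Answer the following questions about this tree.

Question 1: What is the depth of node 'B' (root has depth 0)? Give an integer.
Path from root to B: E -> J -> B
Depth = number of edges = 2

Answer: 2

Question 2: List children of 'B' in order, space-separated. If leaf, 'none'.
Node B's children (from adjacency): (leaf)

Answer: none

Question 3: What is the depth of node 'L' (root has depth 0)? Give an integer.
Path from root to L: E -> J -> L
Depth = number of edges = 2

Answer: 2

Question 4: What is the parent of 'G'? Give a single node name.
Scan adjacency: G appears as child of J

Answer: J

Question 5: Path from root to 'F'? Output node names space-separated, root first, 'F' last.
Answer: E H A F

Derivation:
Walk down from root: E -> H -> A -> F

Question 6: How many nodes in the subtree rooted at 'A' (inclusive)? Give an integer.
Answer: 3

Derivation:
Subtree rooted at A contains: A, D, F
Count = 3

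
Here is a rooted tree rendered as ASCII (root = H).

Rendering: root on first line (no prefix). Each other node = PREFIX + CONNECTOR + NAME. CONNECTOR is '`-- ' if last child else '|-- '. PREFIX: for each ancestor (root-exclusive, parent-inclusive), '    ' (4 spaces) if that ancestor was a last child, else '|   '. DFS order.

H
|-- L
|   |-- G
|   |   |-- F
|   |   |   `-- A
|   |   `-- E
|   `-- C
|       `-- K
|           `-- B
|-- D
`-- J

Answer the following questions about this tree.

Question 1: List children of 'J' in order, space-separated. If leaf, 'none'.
Node J's children (from adjacency): (leaf)

Answer: none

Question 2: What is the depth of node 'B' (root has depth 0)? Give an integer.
Path from root to B: H -> L -> C -> K -> B
Depth = number of edges = 4

Answer: 4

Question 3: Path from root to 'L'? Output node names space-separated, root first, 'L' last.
Walk down from root: H -> L

Answer: H L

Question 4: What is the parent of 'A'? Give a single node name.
Scan adjacency: A appears as child of F

Answer: F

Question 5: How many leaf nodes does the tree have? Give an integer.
Leaves (nodes with no children): A, B, D, E, J

Answer: 5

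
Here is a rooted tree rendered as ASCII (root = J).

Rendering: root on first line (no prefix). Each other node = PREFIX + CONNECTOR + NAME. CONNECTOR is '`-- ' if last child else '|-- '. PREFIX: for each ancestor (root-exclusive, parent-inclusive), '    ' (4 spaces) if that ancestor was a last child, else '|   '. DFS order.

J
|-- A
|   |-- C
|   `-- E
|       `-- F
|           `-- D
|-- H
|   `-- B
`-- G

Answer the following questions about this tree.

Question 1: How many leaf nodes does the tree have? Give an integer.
Answer: 4

Derivation:
Leaves (nodes with no children): B, C, D, G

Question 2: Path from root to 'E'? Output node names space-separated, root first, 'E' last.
Answer: J A E

Derivation:
Walk down from root: J -> A -> E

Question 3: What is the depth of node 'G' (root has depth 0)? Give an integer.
Answer: 1

Derivation:
Path from root to G: J -> G
Depth = number of edges = 1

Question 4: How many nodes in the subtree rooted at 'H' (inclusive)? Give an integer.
Answer: 2

Derivation:
Subtree rooted at H contains: B, H
Count = 2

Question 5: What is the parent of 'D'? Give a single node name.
Answer: F

Derivation:
Scan adjacency: D appears as child of F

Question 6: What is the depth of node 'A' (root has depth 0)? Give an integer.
Path from root to A: J -> A
Depth = number of edges = 1

Answer: 1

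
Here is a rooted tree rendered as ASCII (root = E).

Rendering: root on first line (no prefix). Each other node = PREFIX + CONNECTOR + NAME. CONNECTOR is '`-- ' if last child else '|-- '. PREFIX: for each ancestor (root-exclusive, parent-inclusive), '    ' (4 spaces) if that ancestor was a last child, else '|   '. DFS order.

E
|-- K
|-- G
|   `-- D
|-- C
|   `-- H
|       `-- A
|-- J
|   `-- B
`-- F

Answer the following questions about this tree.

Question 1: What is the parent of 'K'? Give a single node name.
Answer: E

Derivation:
Scan adjacency: K appears as child of E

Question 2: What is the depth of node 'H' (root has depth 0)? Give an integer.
Path from root to H: E -> C -> H
Depth = number of edges = 2

Answer: 2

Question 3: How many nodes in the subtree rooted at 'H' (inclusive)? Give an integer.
Subtree rooted at H contains: A, H
Count = 2

Answer: 2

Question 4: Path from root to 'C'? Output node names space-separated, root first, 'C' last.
Answer: E C

Derivation:
Walk down from root: E -> C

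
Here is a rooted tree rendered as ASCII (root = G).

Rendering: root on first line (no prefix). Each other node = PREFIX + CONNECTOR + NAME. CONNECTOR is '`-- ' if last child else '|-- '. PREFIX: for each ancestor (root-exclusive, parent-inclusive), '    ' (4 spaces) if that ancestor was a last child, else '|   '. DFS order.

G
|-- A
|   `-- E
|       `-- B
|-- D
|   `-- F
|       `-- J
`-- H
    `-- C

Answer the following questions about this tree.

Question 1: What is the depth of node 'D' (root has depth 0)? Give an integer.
Path from root to D: G -> D
Depth = number of edges = 1

Answer: 1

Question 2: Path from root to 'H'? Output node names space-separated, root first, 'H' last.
Answer: G H

Derivation:
Walk down from root: G -> H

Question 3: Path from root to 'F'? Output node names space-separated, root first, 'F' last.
Walk down from root: G -> D -> F

Answer: G D F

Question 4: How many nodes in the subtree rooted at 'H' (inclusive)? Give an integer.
Subtree rooted at H contains: C, H
Count = 2

Answer: 2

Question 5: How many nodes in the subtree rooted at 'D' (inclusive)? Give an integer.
Subtree rooted at D contains: D, F, J
Count = 3

Answer: 3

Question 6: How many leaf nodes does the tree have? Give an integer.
Leaves (nodes with no children): B, C, J

Answer: 3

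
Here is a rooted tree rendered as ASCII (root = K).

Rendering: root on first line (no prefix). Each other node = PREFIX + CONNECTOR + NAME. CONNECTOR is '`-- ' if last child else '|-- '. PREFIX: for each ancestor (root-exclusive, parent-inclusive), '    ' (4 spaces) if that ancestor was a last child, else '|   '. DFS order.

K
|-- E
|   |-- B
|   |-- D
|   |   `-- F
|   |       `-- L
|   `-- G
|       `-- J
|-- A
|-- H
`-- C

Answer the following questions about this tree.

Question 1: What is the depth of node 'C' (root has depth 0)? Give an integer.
Path from root to C: K -> C
Depth = number of edges = 1

Answer: 1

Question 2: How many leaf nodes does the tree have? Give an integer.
Leaves (nodes with no children): A, B, C, H, J, L

Answer: 6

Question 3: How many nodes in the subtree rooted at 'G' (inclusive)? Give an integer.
Answer: 2

Derivation:
Subtree rooted at G contains: G, J
Count = 2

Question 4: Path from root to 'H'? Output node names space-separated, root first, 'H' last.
Answer: K H

Derivation:
Walk down from root: K -> H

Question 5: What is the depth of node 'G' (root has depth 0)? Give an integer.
Answer: 2

Derivation:
Path from root to G: K -> E -> G
Depth = number of edges = 2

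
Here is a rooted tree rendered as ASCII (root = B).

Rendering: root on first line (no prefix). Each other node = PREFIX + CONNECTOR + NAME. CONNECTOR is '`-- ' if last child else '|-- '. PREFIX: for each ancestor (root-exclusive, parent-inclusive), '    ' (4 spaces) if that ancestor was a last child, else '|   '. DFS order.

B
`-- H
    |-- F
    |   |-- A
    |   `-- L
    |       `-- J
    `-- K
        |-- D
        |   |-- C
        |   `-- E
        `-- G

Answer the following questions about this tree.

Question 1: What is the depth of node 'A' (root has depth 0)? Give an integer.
Answer: 3

Derivation:
Path from root to A: B -> H -> F -> A
Depth = number of edges = 3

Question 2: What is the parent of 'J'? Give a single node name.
Scan adjacency: J appears as child of L

Answer: L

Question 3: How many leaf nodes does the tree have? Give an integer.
Leaves (nodes with no children): A, C, E, G, J

Answer: 5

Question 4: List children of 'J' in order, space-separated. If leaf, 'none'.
Node J's children (from adjacency): (leaf)

Answer: none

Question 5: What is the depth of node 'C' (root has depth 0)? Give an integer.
Path from root to C: B -> H -> K -> D -> C
Depth = number of edges = 4

Answer: 4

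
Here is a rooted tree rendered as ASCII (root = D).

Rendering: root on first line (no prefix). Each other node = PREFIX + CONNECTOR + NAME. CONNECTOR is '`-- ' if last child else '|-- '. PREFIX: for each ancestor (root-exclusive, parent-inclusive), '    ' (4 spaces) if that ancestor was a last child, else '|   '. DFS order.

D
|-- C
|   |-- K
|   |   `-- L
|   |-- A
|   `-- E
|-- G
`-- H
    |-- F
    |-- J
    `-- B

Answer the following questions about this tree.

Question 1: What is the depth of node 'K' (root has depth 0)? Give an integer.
Answer: 2

Derivation:
Path from root to K: D -> C -> K
Depth = number of edges = 2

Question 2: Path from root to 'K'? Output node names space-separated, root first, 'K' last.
Walk down from root: D -> C -> K

Answer: D C K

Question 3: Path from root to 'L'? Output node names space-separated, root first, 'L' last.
Answer: D C K L

Derivation:
Walk down from root: D -> C -> K -> L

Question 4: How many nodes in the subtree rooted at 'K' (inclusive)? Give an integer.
Subtree rooted at K contains: K, L
Count = 2

Answer: 2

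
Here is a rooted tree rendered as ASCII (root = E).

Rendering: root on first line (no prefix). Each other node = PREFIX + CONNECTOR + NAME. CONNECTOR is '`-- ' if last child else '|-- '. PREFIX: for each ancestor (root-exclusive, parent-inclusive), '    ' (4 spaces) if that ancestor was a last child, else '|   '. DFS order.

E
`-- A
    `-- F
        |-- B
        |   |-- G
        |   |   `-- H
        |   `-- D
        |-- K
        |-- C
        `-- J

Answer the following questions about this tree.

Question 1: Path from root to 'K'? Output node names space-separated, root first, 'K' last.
Answer: E A F K

Derivation:
Walk down from root: E -> A -> F -> K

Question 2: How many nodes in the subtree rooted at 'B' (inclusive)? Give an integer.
Subtree rooted at B contains: B, D, G, H
Count = 4

Answer: 4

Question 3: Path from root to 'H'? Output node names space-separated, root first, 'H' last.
Answer: E A F B G H

Derivation:
Walk down from root: E -> A -> F -> B -> G -> H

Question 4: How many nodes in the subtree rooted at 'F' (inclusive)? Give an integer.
Answer: 8

Derivation:
Subtree rooted at F contains: B, C, D, F, G, H, J, K
Count = 8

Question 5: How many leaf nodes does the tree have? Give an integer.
Leaves (nodes with no children): C, D, H, J, K

Answer: 5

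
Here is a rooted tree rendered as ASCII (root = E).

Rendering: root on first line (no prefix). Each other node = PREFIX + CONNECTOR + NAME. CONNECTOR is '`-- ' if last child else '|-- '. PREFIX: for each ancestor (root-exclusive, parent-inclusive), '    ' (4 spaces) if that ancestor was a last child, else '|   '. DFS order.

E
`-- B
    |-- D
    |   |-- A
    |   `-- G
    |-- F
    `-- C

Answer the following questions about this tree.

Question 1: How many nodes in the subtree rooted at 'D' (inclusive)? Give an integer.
Answer: 3

Derivation:
Subtree rooted at D contains: A, D, G
Count = 3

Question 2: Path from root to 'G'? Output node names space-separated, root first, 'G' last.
Walk down from root: E -> B -> D -> G

Answer: E B D G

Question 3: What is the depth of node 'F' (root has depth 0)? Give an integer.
Answer: 2

Derivation:
Path from root to F: E -> B -> F
Depth = number of edges = 2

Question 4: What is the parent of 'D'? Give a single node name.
Answer: B

Derivation:
Scan adjacency: D appears as child of B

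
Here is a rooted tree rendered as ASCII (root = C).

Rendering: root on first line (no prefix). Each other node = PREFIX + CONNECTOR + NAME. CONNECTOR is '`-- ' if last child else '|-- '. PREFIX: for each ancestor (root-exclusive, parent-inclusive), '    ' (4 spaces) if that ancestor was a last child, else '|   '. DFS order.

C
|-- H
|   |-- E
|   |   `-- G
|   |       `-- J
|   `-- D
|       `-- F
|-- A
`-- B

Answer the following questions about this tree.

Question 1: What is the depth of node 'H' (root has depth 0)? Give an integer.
Answer: 1

Derivation:
Path from root to H: C -> H
Depth = number of edges = 1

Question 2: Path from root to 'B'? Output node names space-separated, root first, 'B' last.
Answer: C B

Derivation:
Walk down from root: C -> B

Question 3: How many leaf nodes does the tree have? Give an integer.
Leaves (nodes with no children): A, B, F, J

Answer: 4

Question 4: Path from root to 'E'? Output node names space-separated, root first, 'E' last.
Walk down from root: C -> H -> E

Answer: C H E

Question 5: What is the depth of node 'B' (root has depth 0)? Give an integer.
Path from root to B: C -> B
Depth = number of edges = 1

Answer: 1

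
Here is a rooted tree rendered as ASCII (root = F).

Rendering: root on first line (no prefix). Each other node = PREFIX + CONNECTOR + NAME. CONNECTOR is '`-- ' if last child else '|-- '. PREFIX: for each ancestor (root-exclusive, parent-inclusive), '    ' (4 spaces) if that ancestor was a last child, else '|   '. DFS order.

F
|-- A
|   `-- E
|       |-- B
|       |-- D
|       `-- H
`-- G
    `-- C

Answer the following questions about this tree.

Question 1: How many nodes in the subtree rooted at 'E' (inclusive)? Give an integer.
Answer: 4

Derivation:
Subtree rooted at E contains: B, D, E, H
Count = 4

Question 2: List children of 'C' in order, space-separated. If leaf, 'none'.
Node C's children (from adjacency): (leaf)

Answer: none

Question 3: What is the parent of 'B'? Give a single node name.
Answer: E

Derivation:
Scan adjacency: B appears as child of E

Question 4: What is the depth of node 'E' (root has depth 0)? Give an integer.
Path from root to E: F -> A -> E
Depth = number of edges = 2

Answer: 2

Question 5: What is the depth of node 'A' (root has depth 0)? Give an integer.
Path from root to A: F -> A
Depth = number of edges = 1

Answer: 1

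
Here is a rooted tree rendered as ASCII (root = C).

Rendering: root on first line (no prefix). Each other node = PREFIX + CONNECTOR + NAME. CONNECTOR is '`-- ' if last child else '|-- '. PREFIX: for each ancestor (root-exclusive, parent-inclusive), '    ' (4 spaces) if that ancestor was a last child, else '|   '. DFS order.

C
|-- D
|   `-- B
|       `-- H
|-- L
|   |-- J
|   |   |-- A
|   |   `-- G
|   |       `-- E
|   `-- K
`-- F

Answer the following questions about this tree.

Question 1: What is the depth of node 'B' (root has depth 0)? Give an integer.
Path from root to B: C -> D -> B
Depth = number of edges = 2

Answer: 2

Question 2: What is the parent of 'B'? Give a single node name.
Answer: D

Derivation:
Scan adjacency: B appears as child of D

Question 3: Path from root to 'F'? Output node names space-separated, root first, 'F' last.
Answer: C F

Derivation:
Walk down from root: C -> F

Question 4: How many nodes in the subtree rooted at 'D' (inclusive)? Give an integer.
Answer: 3

Derivation:
Subtree rooted at D contains: B, D, H
Count = 3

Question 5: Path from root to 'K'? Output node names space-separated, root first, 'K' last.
Walk down from root: C -> L -> K

Answer: C L K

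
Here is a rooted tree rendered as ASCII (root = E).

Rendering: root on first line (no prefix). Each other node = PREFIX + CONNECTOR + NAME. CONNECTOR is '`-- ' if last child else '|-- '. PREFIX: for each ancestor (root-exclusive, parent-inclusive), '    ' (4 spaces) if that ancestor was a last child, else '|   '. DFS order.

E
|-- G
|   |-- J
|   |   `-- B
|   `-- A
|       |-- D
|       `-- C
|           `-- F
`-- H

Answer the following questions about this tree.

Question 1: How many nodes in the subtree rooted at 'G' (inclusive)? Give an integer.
Subtree rooted at G contains: A, B, C, D, F, G, J
Count = 7

Answer: 7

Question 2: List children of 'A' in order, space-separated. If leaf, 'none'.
Answer: D C

Derivation:
Node A's children (from adjacency): D, C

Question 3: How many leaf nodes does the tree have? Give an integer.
Leaves (nodes with no children): B, D, F, H

Answer: 4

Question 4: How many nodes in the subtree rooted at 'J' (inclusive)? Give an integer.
Answer: 2

Derivation:
Subtree rooted at J contains: B, J
Count = 2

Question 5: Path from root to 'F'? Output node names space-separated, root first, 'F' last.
Walk down from root: E -> G -> A -> C -> F

Answer: E G A C F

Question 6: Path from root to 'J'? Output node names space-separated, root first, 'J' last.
Walk down from root: E -> G -> J

Answer: E G J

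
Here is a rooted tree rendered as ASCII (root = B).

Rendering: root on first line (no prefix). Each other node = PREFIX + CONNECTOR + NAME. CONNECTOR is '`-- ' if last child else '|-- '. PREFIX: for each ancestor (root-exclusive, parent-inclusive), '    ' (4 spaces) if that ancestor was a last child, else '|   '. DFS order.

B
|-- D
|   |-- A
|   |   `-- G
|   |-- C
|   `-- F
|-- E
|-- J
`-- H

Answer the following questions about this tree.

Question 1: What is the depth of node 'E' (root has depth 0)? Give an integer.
Path from root to E: B -> E
Depth = number of edges = 1

Answer: 1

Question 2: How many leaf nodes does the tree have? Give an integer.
Answer: 6

Derivation:
Leaves (nodes with no children): C, E, F, G, H, J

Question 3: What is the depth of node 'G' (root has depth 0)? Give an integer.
Answer: 3

Derivation:
Path from root to G: B -> D -> A -> G
Depth = number of edges = 3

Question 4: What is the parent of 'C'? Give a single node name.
Answer: D

Derivation:
Scan adjacency: C appears as child of D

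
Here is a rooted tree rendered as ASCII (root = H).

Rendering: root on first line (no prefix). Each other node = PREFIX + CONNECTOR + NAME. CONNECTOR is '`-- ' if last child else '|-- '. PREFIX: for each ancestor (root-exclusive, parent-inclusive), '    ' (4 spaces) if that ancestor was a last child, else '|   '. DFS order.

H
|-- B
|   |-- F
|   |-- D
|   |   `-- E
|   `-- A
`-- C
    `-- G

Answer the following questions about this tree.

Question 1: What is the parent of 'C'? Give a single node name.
Scan adjacency: C appears as child of H

Answer: H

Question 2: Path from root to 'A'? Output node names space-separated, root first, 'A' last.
Walk down from root: H -> B -> A

Answer: H B A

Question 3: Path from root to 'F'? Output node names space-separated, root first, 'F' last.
Walk down from root: H -> B -> F

Answer: H B F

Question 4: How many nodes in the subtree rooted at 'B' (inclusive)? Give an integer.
Answer: 5

Derivation:
Subtree rooted at B contains: A, B, D, E, F
Count = 5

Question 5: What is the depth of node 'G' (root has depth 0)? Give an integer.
Path from root to G: H -> C -> G
Depth = number of edges = 2

Answer: 2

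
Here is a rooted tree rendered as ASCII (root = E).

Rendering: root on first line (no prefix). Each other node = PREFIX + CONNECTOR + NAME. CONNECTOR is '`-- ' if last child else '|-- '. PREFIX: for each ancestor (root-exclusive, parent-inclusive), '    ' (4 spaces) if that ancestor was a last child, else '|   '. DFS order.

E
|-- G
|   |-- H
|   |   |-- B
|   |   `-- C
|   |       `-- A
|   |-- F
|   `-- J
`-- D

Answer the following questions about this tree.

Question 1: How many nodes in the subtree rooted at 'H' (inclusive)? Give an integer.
Subtree rooted at H contains: A, B, C, H
Count = 4

Answer: 4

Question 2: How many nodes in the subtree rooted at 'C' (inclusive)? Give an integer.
Answer: 2

Derivation:
Subtree rooted at C contains: A, C
Count = 2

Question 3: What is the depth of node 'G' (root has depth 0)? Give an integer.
Answer: 1

Derivation:
Path from root to G: E -> G
Depth = number of edges = 1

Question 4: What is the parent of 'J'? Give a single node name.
Scan adjacency: J appears as child of G

Answer: G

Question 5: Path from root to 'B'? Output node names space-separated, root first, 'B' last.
Walk down from root: E -> G -> H -> B

Answer: E G H B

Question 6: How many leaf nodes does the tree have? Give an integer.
Answer: 5

Derivation:
Leaves (nodes with no children): A, B, D, F, J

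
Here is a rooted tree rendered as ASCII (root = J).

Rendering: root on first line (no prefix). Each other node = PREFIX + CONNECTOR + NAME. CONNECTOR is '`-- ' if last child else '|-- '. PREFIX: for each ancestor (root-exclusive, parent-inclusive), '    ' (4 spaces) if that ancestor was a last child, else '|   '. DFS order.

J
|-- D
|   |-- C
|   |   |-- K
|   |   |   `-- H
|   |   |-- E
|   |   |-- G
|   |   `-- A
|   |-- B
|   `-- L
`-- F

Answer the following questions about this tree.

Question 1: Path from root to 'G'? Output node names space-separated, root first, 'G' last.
Walk down from root: J -> D -> C -> G

Answer: J D C G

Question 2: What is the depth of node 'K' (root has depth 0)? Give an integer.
Answer: 3

Derivation:
Path from root to K: J -> D -> C -> K
Depth = number of edges = 3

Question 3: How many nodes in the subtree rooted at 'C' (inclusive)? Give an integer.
Subtree rooted at C contains: A, C, E, G, H, K
Count = 6

Answer: 6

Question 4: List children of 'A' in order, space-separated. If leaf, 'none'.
Answer: none

Derivation:
Node A's children (from adjacency): (leaf)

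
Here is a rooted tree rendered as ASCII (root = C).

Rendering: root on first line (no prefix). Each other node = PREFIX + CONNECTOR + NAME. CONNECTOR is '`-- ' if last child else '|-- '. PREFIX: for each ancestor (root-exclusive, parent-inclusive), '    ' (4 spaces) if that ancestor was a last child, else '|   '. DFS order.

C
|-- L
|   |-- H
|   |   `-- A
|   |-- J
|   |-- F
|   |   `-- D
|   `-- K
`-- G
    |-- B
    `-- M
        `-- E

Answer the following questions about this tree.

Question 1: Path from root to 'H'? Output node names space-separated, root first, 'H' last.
Walk down from root: C -> L -> H

Answer: C L H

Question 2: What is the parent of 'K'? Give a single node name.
Scan adjacency: K appears as child of L

Answer: L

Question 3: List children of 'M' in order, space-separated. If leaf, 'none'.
Answer: E

Derivation:
Node M's children (from adjacency): E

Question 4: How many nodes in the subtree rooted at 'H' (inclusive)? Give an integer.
Subtree rooted at H contains: A, H
Count = 2

Answer: 2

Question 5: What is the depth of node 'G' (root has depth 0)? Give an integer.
Path from root to G: C -> G
Depth = number of edges = 1

Answer: 1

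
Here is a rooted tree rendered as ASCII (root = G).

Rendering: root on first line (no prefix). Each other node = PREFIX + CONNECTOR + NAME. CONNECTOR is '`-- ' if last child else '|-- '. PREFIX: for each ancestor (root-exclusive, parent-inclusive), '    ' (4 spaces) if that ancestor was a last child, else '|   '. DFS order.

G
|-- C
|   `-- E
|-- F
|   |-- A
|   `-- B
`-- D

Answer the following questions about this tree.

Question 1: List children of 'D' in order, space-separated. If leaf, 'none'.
Answer: none

Derivation:
Node D's children (from adjacency): (leaf)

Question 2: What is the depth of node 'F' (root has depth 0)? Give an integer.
Path from root to F: G -> F
Depth = number of edges = 1

Answer: 1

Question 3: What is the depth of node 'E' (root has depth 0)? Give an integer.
Answer: 2

Derivation:
Path from root to E: G -> C -> E
Depth = number of edges = 2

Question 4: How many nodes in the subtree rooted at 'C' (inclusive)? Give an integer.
Answer: 2

Derivation:
Subtree rooted at C contains: C, E
Count = 2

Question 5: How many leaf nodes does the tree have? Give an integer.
Answer: 4

Derivation:
Leaves (nodes with no children): A, B, D, E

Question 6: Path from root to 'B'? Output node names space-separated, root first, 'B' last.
Walk down from root: G -> F -> B

Answer: G F B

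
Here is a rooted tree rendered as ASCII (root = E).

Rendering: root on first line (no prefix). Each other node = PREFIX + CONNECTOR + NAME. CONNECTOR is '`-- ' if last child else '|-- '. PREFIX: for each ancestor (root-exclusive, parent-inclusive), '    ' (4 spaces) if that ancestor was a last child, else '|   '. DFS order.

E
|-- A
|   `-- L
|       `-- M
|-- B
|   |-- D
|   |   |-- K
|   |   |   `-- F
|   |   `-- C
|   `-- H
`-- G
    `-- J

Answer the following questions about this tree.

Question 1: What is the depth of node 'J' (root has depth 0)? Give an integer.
Path from root to J: E -> G -> J
Depth = number of edges = 2

Answer: 2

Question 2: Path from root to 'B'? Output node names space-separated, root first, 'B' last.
Walk down from root: E -> B

Answer: E B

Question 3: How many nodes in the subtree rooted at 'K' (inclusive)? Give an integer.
Subtree rooted at K contains: F, K
Count = 2

Answer: 2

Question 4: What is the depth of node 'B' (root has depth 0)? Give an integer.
Path from root to B: E -> B
Depth = number of edges = 1

Answer: 1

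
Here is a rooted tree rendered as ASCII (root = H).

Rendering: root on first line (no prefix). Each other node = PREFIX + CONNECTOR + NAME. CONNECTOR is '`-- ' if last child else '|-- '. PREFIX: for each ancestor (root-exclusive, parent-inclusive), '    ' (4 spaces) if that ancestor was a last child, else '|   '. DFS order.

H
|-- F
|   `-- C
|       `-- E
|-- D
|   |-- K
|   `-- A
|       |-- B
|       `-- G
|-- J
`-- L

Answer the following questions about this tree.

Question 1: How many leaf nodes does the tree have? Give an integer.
Leaves (nodes with no children): B, E, G, J, K, L

Answer: 6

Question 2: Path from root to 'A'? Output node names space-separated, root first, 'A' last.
Walk down from root: H -> D -> A

Answer: H D A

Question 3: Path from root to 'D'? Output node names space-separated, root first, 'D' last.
Answer: H D

Derivation:
Walk down from root: H -> D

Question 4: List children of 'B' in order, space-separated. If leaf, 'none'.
Node B's children (from adjacency): (leaf)

Answer: none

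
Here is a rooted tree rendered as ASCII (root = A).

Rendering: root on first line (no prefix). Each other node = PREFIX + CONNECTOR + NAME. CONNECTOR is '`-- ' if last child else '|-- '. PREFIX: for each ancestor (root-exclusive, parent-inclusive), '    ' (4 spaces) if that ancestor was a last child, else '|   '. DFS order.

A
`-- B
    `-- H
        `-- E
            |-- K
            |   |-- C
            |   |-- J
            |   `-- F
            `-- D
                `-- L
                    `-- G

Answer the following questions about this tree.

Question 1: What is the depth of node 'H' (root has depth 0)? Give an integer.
Answer: 2

Derivation:
Path from root to H: A -> B -> H
Depth = number of edges = 2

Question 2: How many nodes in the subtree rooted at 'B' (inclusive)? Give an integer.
Answer: 10

Derivation:
Subtree rooted at B contains: B, C, D, E, F, G, H, J, K, L
Count = 10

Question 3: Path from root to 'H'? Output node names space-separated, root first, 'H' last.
Walk down from root: A -> B -> H

Answer: A B H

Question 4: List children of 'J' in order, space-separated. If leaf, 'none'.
Node J's children (from adjacency): (leaf)

Answer: none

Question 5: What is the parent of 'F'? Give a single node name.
Answer: K

Derivation:
Scan adjacency: F appears as child of K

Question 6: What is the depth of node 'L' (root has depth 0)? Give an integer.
Answer: 5

Derivation:
Path from root to L: A -> B -> H -> E -> D -> L
Depth = number of edges = 5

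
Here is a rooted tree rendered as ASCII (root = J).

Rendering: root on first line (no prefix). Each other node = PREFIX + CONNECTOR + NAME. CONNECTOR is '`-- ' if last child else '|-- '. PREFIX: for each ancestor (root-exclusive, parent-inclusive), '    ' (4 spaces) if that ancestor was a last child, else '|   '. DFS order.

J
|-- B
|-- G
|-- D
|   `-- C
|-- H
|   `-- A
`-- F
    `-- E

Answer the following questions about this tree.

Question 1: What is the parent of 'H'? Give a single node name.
Scan adjacency: H appears as child of J

Answer: J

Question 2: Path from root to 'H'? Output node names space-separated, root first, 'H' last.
Answer: J H

Derivation:
Walk down from root: J -> H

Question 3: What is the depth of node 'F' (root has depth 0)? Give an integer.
Path from root to F: J -> F
Depth = number of edges = 1

Answer: 1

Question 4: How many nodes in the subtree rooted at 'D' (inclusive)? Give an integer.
Answer: 2

Derivation:
Subtree rooted at D contains: C, D
Count = 2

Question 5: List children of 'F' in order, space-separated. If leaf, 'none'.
Node F's children (from adjacency): E

Answer: E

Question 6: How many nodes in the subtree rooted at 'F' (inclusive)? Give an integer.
Answer: 2

Derivation:
Subtree rooted at F contains: E, F
Count = 2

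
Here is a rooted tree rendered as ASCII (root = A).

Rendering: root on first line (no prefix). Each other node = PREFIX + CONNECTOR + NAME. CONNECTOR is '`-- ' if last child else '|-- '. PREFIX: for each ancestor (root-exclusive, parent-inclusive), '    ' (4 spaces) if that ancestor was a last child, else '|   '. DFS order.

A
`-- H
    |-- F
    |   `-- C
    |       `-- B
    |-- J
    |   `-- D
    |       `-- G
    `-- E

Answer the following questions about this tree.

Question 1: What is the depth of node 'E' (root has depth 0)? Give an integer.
Path from root to E: A -> H -> E
Depth = number of edges = 2

Answer: 2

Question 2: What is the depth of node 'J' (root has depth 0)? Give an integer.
Answer: 2

Derivation:
Path from root to J: A -> H -> J
Depth = number of edges = 2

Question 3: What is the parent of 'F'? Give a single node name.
Answer: H

Derivation:
Scan adjacency: F appears as child of H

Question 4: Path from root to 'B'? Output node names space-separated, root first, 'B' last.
Answer: A H F C B

Derivation:
Walk down from root: A -> H -> F -> C -> B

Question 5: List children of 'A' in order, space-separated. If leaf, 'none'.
Node A's children (from adjacency): H

Answer: H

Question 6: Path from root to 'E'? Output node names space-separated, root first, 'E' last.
Walk down from root: A -> H -> E

Answer: A H E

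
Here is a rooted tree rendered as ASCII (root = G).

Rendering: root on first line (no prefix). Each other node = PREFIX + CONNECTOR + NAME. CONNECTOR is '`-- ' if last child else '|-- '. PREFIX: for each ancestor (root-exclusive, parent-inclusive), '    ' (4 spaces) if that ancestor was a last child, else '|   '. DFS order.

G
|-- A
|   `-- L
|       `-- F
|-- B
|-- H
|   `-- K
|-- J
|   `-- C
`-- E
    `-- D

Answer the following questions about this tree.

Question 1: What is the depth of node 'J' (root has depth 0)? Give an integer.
Answer: 1

Derivation:
Path from root to J: G -> J
Depth = number of edges = 1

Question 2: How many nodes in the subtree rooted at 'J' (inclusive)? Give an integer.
Subtree rooted at J contains: C, J
Count = 2

Answer: 2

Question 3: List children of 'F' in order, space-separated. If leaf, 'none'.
Node F's children (from adjacency): (leaf)

Answer: none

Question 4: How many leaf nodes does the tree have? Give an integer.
Leaves (nodes with no children): B, C, D, F, K

Answer: 5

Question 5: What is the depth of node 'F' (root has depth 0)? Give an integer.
Answer: 3

Derivation:
Path from root to F: G -> A -> L -> F
Depth = number of edges = 3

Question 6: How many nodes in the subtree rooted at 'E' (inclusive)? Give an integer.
Subtree rooted at E contains: D, E
Count = 2

Answer: 2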